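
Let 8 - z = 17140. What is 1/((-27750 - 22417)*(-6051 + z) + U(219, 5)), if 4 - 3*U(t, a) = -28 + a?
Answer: 1/1163021570 ≈ 8.5983e-10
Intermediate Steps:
U(t, a) = 32/3 - a/3 (U(t, a) = 4/3 - (-28 + a)/3 = 4/3 + (28/3 - a/3) = 32/3 - a/3)
z = -17132 (z = 8 - 1*17140 = 8 - 17140 = -17132)
1/((-27750 - 22417)*(-6051 + z) + U(219, 5)) = 1/((-27750 - 22417)*(-6051 - 17132) + (32/3 - ⅓*5)) = 1/(-50167*(-23183) + (32/3 - 5/3)) = 1/(1163021561 + 9) = 1/1163021570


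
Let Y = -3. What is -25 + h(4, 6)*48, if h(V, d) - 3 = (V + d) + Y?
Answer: 455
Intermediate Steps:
h(V, d) = V + d (h(V, d) = 3 + ((V + d) - 3) = 3 + (-3 + V + d) = V + d)
-25 + h(4, 6)*48 = -25 + (4 + 6)*48 = -25 + 10*48 = -25 + 480 = 455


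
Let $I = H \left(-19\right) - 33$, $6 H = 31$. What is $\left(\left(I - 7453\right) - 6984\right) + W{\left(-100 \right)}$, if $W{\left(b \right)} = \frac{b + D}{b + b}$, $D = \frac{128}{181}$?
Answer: $- \frac{197756123}{13575} \approx -14568.0$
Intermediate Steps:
$H = \frac{31}{6}$ ($H = \frac{1}{6} \cdot 31 = \frac{31}{6} \approx 5.1667$)
$D = \frac{128}{181}$ ($D = 128 \cdot \frac{1}{181} = \frac{128}{181} \approx 0.70718$)
$I = - \frac{787}{6}$ ($I = \frac{31}{6} \left(-19\right) - 33 = - \frac{589}{6} - 33 = - \frac{787}{6} \approx -131.17$)
$W{\left(b \right)} = \frac{\frac{128}{181} + b}{2 b}$ ($W{\left(b \right)} = \frac{b + \frac{128}{181}}{b + b} = \frac{\frac{128}{181} + b}{2 b}$)
$\left(\left(I - 7453\right) - 6984\right) + W{\left(-100 \right)} = \left(\left(- \frac{787}{6} - 7453\right) - 6984\right) + \frac{128 + 181 \left(-100\right)}{362 \left(-100\right)} = \left(- \frac{45505}{6} - 6984\right) + \frac{1}{362} \left(- \frac{1}{100}\right) \left(128 - 18100\right) = - \frac{87409}{6} + \frac{1}{362} \left(- \frac{1}{100}\right) \left(-17972\right) = - \frac{87409}{6} + \frac{4493}{9050} = - \frac{197756123}{13575}$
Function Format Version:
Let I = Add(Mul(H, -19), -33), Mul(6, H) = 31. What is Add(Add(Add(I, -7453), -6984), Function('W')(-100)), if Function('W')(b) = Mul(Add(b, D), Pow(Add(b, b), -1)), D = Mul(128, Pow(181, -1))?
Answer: Rational(-197756123, 13575) ≈ -14568.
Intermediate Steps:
H = Rational(31, 6) (H = Mul(Rational(1, 6), 31) = Rational(31, 6) ≈ 5.1667)
D = Rational(128, 181) (D = Mul(128, Rational(1, 181)) = Rational(128, 181) ≈ 0.70718)
I = Rational(-787, 6) (I = Add(Mul(Rational(31, 6), -19), -33) = Add(Rational(-589, 6), -33) = Rational(-787, 6) ≈ -131.17)
Function('W')(b) = Mul(Rational(1, 2), Pow(b, -1), Add(Rational(128, 181), b)) (Function('W')(b) = Mul(Add(b, Rational(128, 181)), Pow(Add(b, b), -1)) = Mul(Add(Rational(128, 181), b), Pow(Mul(2, b), -1)) = Mul(Add(Rational(128, 181), b), Mul(Rational(1, 2), Pow(b, -1))) = Mul(Rational(1, 2), Pow(b, -1), Add(Rational(128, 181), b)))
Add(Add(Add(I, -7453), -6984), Function('W')(-100)) = Add(Add(Add(Rational(-787, 6), -7453), -6984), Mul(Rational(1, 362), Pow(-100, -1), Add(128, Mul(181, -100)))) = Add(Add(Rational(-45505, 6), -6984), Mul(Rational(1, 362), Rational(-1, 100), Add(128, -18100))) = Add(Rational(-87409, 6), Mul(Rational(1, 362), Rational(-1, 100), -17972)) = Add(Rational(-87409, 6), Rational(4493, 9050)) = Rational(-197756123, 13575)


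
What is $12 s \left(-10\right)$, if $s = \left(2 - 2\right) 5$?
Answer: $0$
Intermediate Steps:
$s = 0$ ($s = 0 \cdot 5 = 0$)
$12 s \left(-10\right) = 12 \cdot 0 \left(-10\right) = 0 \left(-10\right) = 0$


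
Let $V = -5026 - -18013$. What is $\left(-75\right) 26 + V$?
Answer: $11037$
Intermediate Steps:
$V = 12987$ ($V = -5026 + 18013 = 12987$)
$\left(-75\right) 26 + V = \left(-75\right) 26 + 12987 = -1950 + 12987 = 11037$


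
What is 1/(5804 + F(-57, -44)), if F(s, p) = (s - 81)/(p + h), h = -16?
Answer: 10/58063 ≈ 0.00017223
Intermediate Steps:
F(s, p) = (-81 + s)/(-16 + p) (F(s, p) = (s - 81)/(p - 16) = (-81 + s)/(-16 + p))
1/(5804 + F(-57, -44)) = 1/(5804 + (-81 - 57)/(-16 - 44)) = 1/(5804 - 138/(-60)) = 1/(5804 - 1/60*(-138)) = 1/(5804 + 23/10) = 1/(58063/10) = 10/58063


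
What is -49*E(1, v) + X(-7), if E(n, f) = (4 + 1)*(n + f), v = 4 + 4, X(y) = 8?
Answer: -2197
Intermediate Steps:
v = 8
E(n, f) = 5*f + 5*n (E(n, f) = 5*(f + n) = 5*f + 5*n)
-49*E(1, v) + X(-7) = -49*(5*8 + 5*1) + 8 = -49*(40 + 5) + 8 = -49*45 + 8 = -2205 + 8 = -2197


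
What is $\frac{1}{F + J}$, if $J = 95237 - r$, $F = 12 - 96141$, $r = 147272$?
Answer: $- \frac{1}{148164} \approx -6.7493 \cdot 10^{-6}$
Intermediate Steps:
$F = -96129$ ($F = 12 - 96141 = -96129$)
$J = -52035$ ($J = 95237 - 147272 = -52035$)
$\frac{1}{F + J} = \frac{1}{-96129 - 52035} = \frac{1}{-148164} = - \frac{1}{148164}$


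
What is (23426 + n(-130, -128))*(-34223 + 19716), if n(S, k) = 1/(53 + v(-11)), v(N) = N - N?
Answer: -18011586553/53 ≈ -3.3984e+8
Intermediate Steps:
v(N) = 0
n(S, k) = 1/53 (n(S, k) = 1/(53 + 0) = 1/53)
(23426 + n(-130, -128))*(-34223 + 19716) = (23426 + 1/53)*(-34223 + 19716) = (1241579/53)*(-14507) = -18011586553/53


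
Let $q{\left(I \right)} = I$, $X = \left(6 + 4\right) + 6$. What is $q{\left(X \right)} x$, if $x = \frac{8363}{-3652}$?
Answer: $- \frac{33452}{913} \approx -36.64$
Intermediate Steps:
$X = 16$ ($X = 10 + 6 = 16$)
$x = - \frac{8363}{3652}$ ($x = 8363 \left(- \frac{1}{3652}\right) = - \frac{8363}{3652} \approx -2.29$)
$q{\left(X \right)} x = 16 \left(- \frac{8363}{3652}\right) = - \frac{33452}{913}$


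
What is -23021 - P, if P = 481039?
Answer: -504060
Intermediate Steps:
-23021 - P = -23021 - 1*481039 = -23021 - 481039 = -504060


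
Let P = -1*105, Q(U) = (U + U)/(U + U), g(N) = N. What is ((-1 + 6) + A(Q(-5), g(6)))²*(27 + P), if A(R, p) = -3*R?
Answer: -312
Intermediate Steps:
Q(U) = 1 (Q(U) = (2*U)/((2*U)) = (2*U)*(1/(2*U)) = 1)
P = -105
((-1 + 6) + A(Q(-5), g(6)))²*(27 + P) = ((-1 + 6) - 3*1)²*(27 - 105) = (5 - 3)²*(-78) = 2²*(-78) = 4*(-78) = -312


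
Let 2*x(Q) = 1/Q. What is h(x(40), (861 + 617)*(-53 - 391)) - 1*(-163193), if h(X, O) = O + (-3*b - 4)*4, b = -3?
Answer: -493019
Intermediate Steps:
x(Q) = 1/(2*Q)
h(X, O) = 20 + O (h(X, O) = O + (-3*(-3) - 4)*4 = O + (9 - 4)*4 = O + 5*4 = O + 20 = 20 + O)
h(x(40), (861 + 617)*(-53 - 391)) - 1*(-163193) = (20 + (861 + 617)*(-53 - 391)) - 1*(-163193) = (20 + 1478*(-444)) + 163193 = (20 - 656232) + 163193 = -656212 + 163193 = -493019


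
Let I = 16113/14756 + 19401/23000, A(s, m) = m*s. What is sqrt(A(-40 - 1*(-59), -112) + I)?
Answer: I*sqrt(153055669567029670)/8484700 ≈ 46.109*I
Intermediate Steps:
I = 164220039/84847000 (I = 16113*(1/14756) + 19401*(1/23000) = 16113/14756 + 19401/23000 = 164220039/84847000 ≈ 1.9355)
sqrt(A(-40 - 1*(-59), -112) + I) = sqrt(-112*(-40 - 1*(-59)) + 164220039/84847000) = sqrt(-112*(-40 + 59) + 164220039/84847000) = sqrt(-112*19 + 164220039/84847000) = sqrt(-2128 + 164220039/84847000) = sqrt(-180390195961/84847000) = I*sqrt(153055669567029670)/8484700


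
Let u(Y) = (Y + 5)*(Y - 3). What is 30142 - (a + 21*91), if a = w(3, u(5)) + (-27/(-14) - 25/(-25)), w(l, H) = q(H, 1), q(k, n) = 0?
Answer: 395193/14 ≈ 28228.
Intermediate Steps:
u(Y) = (-3 + Y)*(5 + Y) (u(Y) = (5 + Y)*(-3 + Y) = (-3 + Y)*(5 + Y))
w(l, H) = 0
a = 41/14 (a = 0 + (-27/(-14) - 25/(-25)) = 0 + (-27*(-1/14) - 25*(-1/25)) = 0 + (27/14 + 1) = 0 + 41/14 = 41/14 ≈ 2.9286)
30142 - (a + 21*91) = 30142 - (41/14 + 21*91) = 30142 - (41/14 + 1911) = 30142 - 1*26795/14 = 30142 - 26795/14 = 395193/14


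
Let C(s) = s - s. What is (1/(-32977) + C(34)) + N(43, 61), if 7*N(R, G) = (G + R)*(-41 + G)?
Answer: 9798879/32977 ≈ 297.14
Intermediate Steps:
N(R, G) = (-41 + G)*(G + R)/7 (N(R, G) = ((G + R)*(-41 + G))/7 = ((-41 + G)*(G + R))/7 = (-41 + G)*(G + R)/7)
C(s) = 0
(1/(-32977) + C(34)) + N(43, 61) = (1/(-32977) + 0) + (-41/7*61 - 41/7*43 + (⅐)*61² + (⅐)*61*43) = (-1/32977 + 0) + (-2501/7 - 1763/7 + (⅐)*3721 + 2623/7) = -1/32977 + (-2501/7 - 1763/7 + 3721/7 + 2623/7) = -1/32977 + 2080/7 = 9798879/32977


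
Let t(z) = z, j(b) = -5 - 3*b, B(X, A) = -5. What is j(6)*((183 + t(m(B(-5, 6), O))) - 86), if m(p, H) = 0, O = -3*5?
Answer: -2231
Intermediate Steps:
O = -15
j(6)*((183 + t(m(B(-5, 6), O))) - 86) = (-5 - 3*6)*((183 + 0) - 86) = (-5 - 18)*(183 - 86) = -23*97 = -2231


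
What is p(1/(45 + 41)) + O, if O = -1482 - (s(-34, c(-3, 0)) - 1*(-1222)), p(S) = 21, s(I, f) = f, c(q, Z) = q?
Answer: -2680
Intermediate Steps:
O = -2701 (O = -1482 - (-3 - 1*(-1222)) = -1482 - (-3 + 1222) = -1482 - 1*1219 = -1482 - 1219 = -2701)
p(1/(45 + 41)) + O = 21 - 2701 = -2680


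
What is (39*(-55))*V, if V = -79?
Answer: 169455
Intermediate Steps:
(39*(-55))*V = (39*(-55))*(-79) = -2145*(-79) = 169455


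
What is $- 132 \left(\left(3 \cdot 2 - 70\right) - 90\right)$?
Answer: $20328$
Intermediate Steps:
$- 132 \left(\left(3 \cdot 2 - 70\right) - 90\right) = - 132 \left(\left(6 - 70\right) - 90\right) = - 132 \left(-64 - 90\right) = \left(-132\right) \left(-154\right) = 20328$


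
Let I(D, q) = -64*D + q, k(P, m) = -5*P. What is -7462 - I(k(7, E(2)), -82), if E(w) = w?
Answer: -9620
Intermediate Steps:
I(D, q) = q - 64*D
-7462 - I(k(7, E(2)), -82) = -7462 - (-82 - (-320)*7) = -7462 - (-82 - 64*(-35)) = -7462 - (-82 + 2240) = -7462 - 1*2158 = -7462 - 2158 = -9620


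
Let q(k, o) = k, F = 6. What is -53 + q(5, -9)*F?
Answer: -23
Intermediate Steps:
-53 + q(5, -9)*F = -53 + 5*6 = -53 + 30 = -23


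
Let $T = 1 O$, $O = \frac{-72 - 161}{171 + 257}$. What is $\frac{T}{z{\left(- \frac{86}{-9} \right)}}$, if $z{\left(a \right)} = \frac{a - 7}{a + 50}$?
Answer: $- \frac{31222}{2461} \approx -12.687$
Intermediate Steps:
$O = - \frac{233}{428} \approx -0.54439$
$z{\left(a \right)} = \frac{-7 + a}{50 + a}$
$T = - \frac{233}{428}$ ($T = 1 \left(- \frac{233}{428}\right) = - \frac{233}{428} \approx -0.54439$)
$\frac{T}{z{\left(- \frac{86}{-9} \right)}} = - \frac{233}{428 \frac{-7 - \frac{86}{-9}}{50 - \frac{86}{-9}}} = - \frac{233}{428 \frac{-7 - - \frac{86}{9}}{50 - - \frac{86}{9}}} = - \frac{233}{428 \frac{-7 + \frac{86}{9}}{50 + \frac{86}{9}}} = - \frac{233}{428 \frac{1}{\frac{536}{9}} \cdot \frac{23}{9}} = - \frac{233}{428 \cdot \frac{9}{536} \cdot \frac{23}{9}} = - \frac{233}{428 \cdot \frac{23}{536}} = \left(- \frac{233}{428}\right) \frac{536}{23} = - \frac{31222}{2461}$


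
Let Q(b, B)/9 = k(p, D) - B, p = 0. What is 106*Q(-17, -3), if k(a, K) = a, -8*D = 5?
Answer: 2862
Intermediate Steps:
D = -5/8 (D = -⅛*5 = -5/8 ≈ -0.62500)
Q(b, B) = -9*B (Q(b, B) = 9*(0 - B) = 9*(-B) = -9*B)
106*Q(-17, -3) = 106*(-9*(-3)) = 106*27 = 2862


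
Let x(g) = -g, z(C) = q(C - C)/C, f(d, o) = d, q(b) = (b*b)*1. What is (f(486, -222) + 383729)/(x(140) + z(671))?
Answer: -76843/28 ≈ -2744.4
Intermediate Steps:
q(b) = b**2 (q(b) = b**2*1 = b**2)
z(C) = 0 (z(C) = (C - C)**2/C = 0**2/C = 0/C = 0)
(f(486, -222) + 383729)/(x(140) + z(671)) = (486 + 383729)/(-1*140 + 0) = 384215/(-140 + 0) = 384215/(-140) = 384215*(-1/140) = -76843/28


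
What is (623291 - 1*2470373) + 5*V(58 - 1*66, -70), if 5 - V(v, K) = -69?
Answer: -1846712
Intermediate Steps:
V(v, K) = 74 (V(v, K) = 5 - 1*(-69) = 5 + 69 = 74)
(623291 - 1*2470373) + 5*V(58 - 1*66, -70) = (623291 - 1*2470373) + 5*74 = (623291 - 2470373) + 370 = -1847082 + 370 = -1846712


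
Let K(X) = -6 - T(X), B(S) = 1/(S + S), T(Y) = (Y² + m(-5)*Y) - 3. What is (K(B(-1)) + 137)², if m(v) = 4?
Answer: 294849/16 ≈ 18428.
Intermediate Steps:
T(Y) = -3 + Y² + 4*Y (T(Y) = (Y² + 4*Y) - 3 = -3 + Y² + 4*Y)
B(S) = 1/(2*S)
K(X) = -3 - X² - 4*X (K(X) = -6 - (-3 + X² + 4*X) = -6 + (3 - X² - 4*X) = -3 - X² - 4*X)
(K(B(-1)) + 137)² = ((-3 - ((½)/(-1))² - 2/(-1)) + 137)² = ((-3 - ((½)*(-1))² - 2*(-1)) + 137)² = ((-3 - (-½)² - 4*(-½)) + 137)² = ((-3 - 1*¼ + 2) + 137)² = ((-3 - ¼ + 2) + 137)² = (-5/4 + 137)² = (543/4)² = 294849/16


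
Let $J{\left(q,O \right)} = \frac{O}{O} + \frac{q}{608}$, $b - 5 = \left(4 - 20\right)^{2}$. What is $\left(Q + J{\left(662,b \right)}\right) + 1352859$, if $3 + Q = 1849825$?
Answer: $\frac{973615659}{304} \approx 3.2027 \cdot 10^{6}$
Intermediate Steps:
$Q = 1849822$ ($Q = -3 + 1849825 = 1849822$)
$b = 261$ ($b = 5 + \left(4 - 20\right)^{2} = 5 + \left(-16\right)^{2} = 5 + 256 = 261$)
$J{\left(q,O \right)} = 1 + \frac{q}{608}$ ($J{\left(q,O \right)} = 1 + q \frac{1}{608} = 1 + \frac{q}{608}$)
$\left(Q + J{\left(662,b \right)}\right) + 1352859 = \left(1849822 + \left(1 + \frac{1}{608} \cdot 662\right)\right) + 1352859 = \left(1849822 + \left(1 + \frac{331}{304}\right)\right) + 1352859 = \left(1849822 + \frac{635}{304}\right) + 1352859 = \frac{562346523}{304} + 1352859 = \frac{973615659}{304}$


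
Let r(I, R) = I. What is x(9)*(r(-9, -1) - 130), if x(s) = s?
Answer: -1251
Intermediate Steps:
x(9)*(r(-9, -1) - 130) = 9*(-9 - 130) = 9*(-139) = -1251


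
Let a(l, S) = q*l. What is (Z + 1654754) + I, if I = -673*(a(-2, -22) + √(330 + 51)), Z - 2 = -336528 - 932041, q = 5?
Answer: 392917 - 673*√381 ≈ 3.7978e+5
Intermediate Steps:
Z = -1268567 (Z = 2 + (-336528 - 932041) = 2 - 1268569 = -1268567)
a(l, S) = 5*l
I = 6730 - 673*√381 (I = -673*(5*(-2) + √(330 + 51)) = -673*(-10 + √381) = 6730 - 673*√381 ≈ -6406.4)
(Z + 1654754) + I = (-1268567 + 1654754) + (6730 - 673*√381) = 386187 + (6730 - 673*√381) = 392917 - 673*√381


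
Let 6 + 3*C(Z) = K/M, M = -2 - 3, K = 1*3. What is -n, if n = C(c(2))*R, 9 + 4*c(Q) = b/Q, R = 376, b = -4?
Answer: 4136/5 ≈ 827.20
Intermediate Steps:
K = 3
M = -5
c(Q) = -9/4 - 1/Q (c(Q) = -9/4 + (-4/Q)/4 = -9/4 - 1/Q)
C(Z) = -11/5 (C(Z) = -2 + (3/(-5))/3 = -2 + (3*(-⅕))/3 = -2 + (⅓)*(-⅗) = -2 - ⅕ = -11/5)
n = -4136/5 (n = -11/5*376 = -4136/5 ≈ -827.20)
-n = -1*(-4136/5) = 4136/5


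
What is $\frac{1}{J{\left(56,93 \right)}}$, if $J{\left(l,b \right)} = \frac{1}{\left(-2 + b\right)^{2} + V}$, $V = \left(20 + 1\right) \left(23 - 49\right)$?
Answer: $7735$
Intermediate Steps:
$V = -546$ ($V = 21 \left(-26\right) = -546$)
$J{\left(l,b \right)} = \frac{1}{-546 + \left(-2 + b\right)^{2}}$ ($J{\left(l,b \right)} = \frac{1}{\left(-2 + b\right)^{2} - 546} = \frac{1}{-546 + \left(-2 + b\right)^{2}}$)
$\frac{1}{J{\left(56,93 \right)}} = \frac{1}{\frac{1}{-546 + \left(-2 + 93\right)^{2}}} = \frac{1}{\frac{1}{-546 + 91^{2}}} = \frac{1}{\frac{1}{-546 + 8281}} = \frac{1}{\frac{1}{7735}} = 7735$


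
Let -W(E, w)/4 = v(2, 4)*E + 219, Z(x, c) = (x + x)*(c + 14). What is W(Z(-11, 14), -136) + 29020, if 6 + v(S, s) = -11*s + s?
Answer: -85200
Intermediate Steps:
v(S, s) = -6 - 10*s (v(S, s) = -6 + (-11*s + s) = -6 - 10*s)
Z(x, c) = 2*x*(14 + c) (Z(x, c) = (2*x)*(14 + c) = 2*x*(14 + c))
W(E, w) = -876 + 184*E (W(E, w) = -4*((-6 - 10*4)*E + 219) = -4*((-6 - 40)*E + 219) = -4*(-46*E + 219) = -4*(219 - 46*E) = -876 + 184*E)
W(Z(-11, 14), -136) + 29020 = (-876 + 184*(2*(-11)*(14 + 14))) + 29020 = (-876 + 184*(2*(-11)*28)) + 29020 = (-876 + 184*(-616)) + 29020 = (-876 - 113344) + 29020 = -114220 + 29020 = -85200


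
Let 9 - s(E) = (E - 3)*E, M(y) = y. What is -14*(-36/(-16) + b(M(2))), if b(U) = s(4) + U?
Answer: -259/2 ≈ -129.50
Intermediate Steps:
s(E) = 9 - E*(-3 + E) (s(E) = 9 - (E - 3)*E = 9 - (-3 + E)*E = 9 - E*(-3 + E))
b(U) = 5 + U (b(U) = (9 - 1*4² + 3*4) + U = (9 - 1*16 + 12) + U = (9 - 16 + 12) + U = 5 + U)
-14*(-36/(-16) + b(M(2))) = -14*(-36/(-16) + (5 + 2)) = -14*(-36*(-1/16) + 7) = -14*(9/4 + 7) = -14*37/4 = -259/2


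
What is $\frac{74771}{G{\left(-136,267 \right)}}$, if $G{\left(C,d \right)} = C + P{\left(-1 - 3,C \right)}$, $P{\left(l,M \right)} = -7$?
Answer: $- \frac{74771}{143} \approx -522.87$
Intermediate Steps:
$G{\left(C,d \right)} = -7 + C$ ($G{\left(C,d \right)} = C - 7 = -7 + C$)
$\frac{74771}{G{\left(-136,267 \right)}} = \frac{74771}{-7 - 136} = \frac{74771}{-143} = 74771 \left(- \frac{1}{143}\right) = - \frac{74771}{143}$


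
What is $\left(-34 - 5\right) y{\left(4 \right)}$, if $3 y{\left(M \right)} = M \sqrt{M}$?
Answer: $-104$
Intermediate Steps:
$y{\left(M \right)} = \frac{M^{\frac{3}{2}}}{3}$ ($y{\left(M \right)} = \frac{M \sqrt{M}}{3} = \frac{M^{\frac{3}{2}}}{3}$)
$\left(-34 - 5\right) y{\left(4 \right)} = \left(-34 - 5\right) \frac{4^{\frac{3}{2}}}{3} = - 39 \cdot \frac{1}{3} \cdot 8 = \left(-39\right) \frac{8}{3} = -104$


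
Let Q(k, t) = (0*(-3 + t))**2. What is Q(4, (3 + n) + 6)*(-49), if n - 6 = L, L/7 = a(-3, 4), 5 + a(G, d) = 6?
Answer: 0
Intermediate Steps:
a(G, d) = 1 (a(G, d) = -5 + 6 = 1)
L = 7 (L = 7*1 = 7)
n = 13 (n = 6 + 7 = 13)
Q(k, t) = 0 (Q(k, t) = 0**2 = 0)
Q(4, (3 + n) + 6)*(-49) = 0*(-49) = 0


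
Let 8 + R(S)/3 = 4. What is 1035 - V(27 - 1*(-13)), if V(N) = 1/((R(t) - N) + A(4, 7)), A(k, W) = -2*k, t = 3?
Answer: 62101/60 ≈ 1035.0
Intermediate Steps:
R(S) = -12 (R(S) = -24 + 3*4 = -24 + 12 = -12)
V(N) = 1/(-20 - N) (V(N) = 1/((-12 - N) - 2*4) = 1/((-12 - N) - 8) = 1/(-20 - N))
1035 - V(27 - 1*(-13)) = 1035 - (-1)/(20 + (27 - 1*(-13))) = 1035 - (-1)/(20 + (27 + 13)) = 1035 - (-1)/(20 + 40) = 1035 - (-1)/60 = 1035 - 1*(-1/60) = 1035 + 1/60 = 62101/60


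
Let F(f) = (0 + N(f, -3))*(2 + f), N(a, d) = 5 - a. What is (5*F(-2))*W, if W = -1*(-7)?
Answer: 0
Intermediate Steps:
W = 7
F(f) = (2 + f)*(5 - f) (F(f) = (0 + (5 - f))*(2 + f) = (5 - f)*(2 + f) = (2 + f)*(5 - f))
(5*F(-2))*W = (5*(-(-5 - 2)*(2 - 2)))*7 = (5*(-1*(-7)*0))*7 = (5*0)*7 = 0*7 = 0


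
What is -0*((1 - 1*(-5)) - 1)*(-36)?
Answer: 0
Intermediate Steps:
-0*((1 - 1*(-5)) - 1)*(-36) = -0*((1 + 5) - 1)*(-36) = -0*(6 - 1)*(-36) = -0*5*(-36) = -36*0*(-36) = 0*(-36) = 0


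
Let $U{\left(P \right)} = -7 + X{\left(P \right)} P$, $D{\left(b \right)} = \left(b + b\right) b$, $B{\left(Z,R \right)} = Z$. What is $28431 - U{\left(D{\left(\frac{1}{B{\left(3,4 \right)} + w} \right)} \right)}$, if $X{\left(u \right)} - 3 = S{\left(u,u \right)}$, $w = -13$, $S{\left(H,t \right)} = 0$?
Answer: $\frac{1421897}{50} \approx 28438.0$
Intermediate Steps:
$X{\left(u \right)} = 3$ ($X{\left(u \right)} = 3 + 0 = 3$)
$D{\left(b \right)} = 2 b^{2}$ ($D{\left(b \right)} = 2 b b = 2 b^{2}$)
$U{\left(P \right)} = -7 + 3 P$
$28431 - U{\left(D{\left(\frac{1}{B{\left(3,4 \right)} + w} \right)} \right)} = 28431 - \left(-7 + 3 \cdot 2 \left(\frac{1}{3 - 13}\right)^{2}\right) = 28431 - \left(-7 + 3 \cdot 2 \left(\frac{1}{-10}\right)^{2}\right) = 28431 - \left(-7 + 3 \cdot 2 \left(- \frac{1}{10}\right)^{2}\right) = 28431 - \left(-7 + 3 \cdot 2 \cdot \frac{1}{100}\right) = 28431 - \left(-7 + 3 \cdot \frac{1}{50}\right) = 28431 - \left(-7 + \frac{3}{50}\right) = 28431 - - \frac{347}{50} = 28431 + \frac{347}{50} = \frac{1421897}{50}$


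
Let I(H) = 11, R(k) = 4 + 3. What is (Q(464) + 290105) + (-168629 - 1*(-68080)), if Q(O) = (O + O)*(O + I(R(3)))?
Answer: 630356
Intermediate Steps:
R(k) = 7
Q(O) = 2*O*(11 + O) (Q(O) = (O + O)*(O + 11) = (2*O)*(11 + O) = 2*O*(11 + O))
(Q(464) + 290105) + (-168629 - 1*(-68080)) = (2*464*(11 + 464) + 290105) + (-168629 - 1*(-68080)) = (2*464*475 + 290105) + (-168629 + 68080) = (440800 + 290105) - 100549 = 730905 - 100549 = 630356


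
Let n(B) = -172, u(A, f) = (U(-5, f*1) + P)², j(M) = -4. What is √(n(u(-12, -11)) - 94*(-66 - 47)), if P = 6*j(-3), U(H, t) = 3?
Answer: 5*√418 ≈ 102.23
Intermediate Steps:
P = -24 (P = 6*(-4) = -24)
u(A, f) = 441 (u(A, f) = (3 - 24)² = (-21)² = 441)
√(n(u(-12, -11)) - 94*(-66 - 47)) = √(-172 - 94*(-66 - 47)) = √(-172 - 94*(-113)) = √(-172 + 10622) = √10450 = 5*√418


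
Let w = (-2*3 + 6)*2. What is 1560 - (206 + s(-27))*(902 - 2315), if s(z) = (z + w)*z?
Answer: 1322715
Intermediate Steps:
w = 0 (w = (-6 + 6)*2 = 0*2 = 0)
s(z) = z**2 (s(z) = (z + 0)*z = z*z = z**2)
1560 - (206 + s(-27))*(902 - 2315) = 1560 - (206 + (-27)**2)*(902 - 2315) = 1560 - (206 + 729)*(-1413) = 1560 - 935*(-1413) = 1560 - 1*(-1321155) = 1560 + 1321155 = 1322715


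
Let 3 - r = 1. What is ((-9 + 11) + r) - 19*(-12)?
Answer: 232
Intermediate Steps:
r = 2 (r = 3 - 1*1 = 3 - 1 = 2)
((-9 + 11) + r) - 19*(-12) = ((-9 + 11) + 2) - 19*(-12) = (2 + 2) + 228 = 4 + 228 = 232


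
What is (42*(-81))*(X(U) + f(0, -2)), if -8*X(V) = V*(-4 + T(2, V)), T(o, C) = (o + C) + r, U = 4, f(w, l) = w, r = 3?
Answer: 8505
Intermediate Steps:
T(o, C) = 3 + C + o (T(o, C) = (o + C) + 3 = (C + o) + 3 = 3 + C + o)
X(V) = -V*(1 + V)/8 (X(V) = -V*(-4 + (3 + V + 2))/8 = -V*(-4 + (5 + V))/8 = -V*(1 + V)/8)
(42*(-81))*(X(U) + f(0, -2)) = (42*(-81))*(-⅛*4*(1 + 4) + 0) = -3402*(-⅛*4*5 + 0) = -3402*(-5/2 + 0) = -3402*(-5/2) = 8505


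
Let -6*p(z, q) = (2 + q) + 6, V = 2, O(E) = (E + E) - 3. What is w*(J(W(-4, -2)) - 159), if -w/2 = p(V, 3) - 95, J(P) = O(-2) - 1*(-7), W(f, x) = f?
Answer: -30793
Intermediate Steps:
O(E) = -3 + 2*E (O(E) = 2*E - 3 = -3 + 2*E)
J(P) = 0 (J(P) = (-3 + 2*(-2)) - 1*(-7) = (-3 - 4) + 7 = -7 + 7 = 0)
p(z, q) = -4/3 - q/6 (p(z, q) = -((2 + q) + 6)/6 = -(8 + q)/6 = -4/3 - q/6)
w = 581/3 (w = -2*((-4/3 - ⅙*3) - 95) = -2*((-4/3 - ½) - 95) = -2*(-11/6 - 95) = -2*(-581/6) = 581/3 ≈ 193.67)
w*(J(W(-4, -2)) - 159) = 581*(0 - 159)/3 = (581/3)*(-159) = -30793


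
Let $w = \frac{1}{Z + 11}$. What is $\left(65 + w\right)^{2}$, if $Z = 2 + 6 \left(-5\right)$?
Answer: $\frac{1218816}{289} \approx 4217.4$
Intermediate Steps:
$Z = -28$ ($Z = 2 - 30 = -28$)
$w = - \frac{1}{17}$ ($w = \frac{1}{-28 + 11} = \frac{1}{-17} = - \frac{1}{17} \approx -0.058824$)
$\left(65 + w\right)^{2} = \left(65 - \frac{1}{17}\right)^{2} = \left(\frac{1104}{17}\right)^{2} = \frac{1218816}{289}$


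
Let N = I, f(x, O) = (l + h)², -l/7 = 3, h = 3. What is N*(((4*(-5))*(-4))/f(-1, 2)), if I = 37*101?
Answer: 74740/81 ≈ 922.72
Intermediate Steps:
l = -21 (l = -7*3 = -21)
I = 3737
f(x, O) = 324 (f(x, O) = (-21 + 3)² = (-18)² = 324)
N = 3737
N*(((4*(-5))*(-4))/f(-1, 2)) = 3737*(((4*(-5))*(-4))/324) = 3737*(-20*(-4)*(1/324)) = 3737*(80*(1/324)) = 3737*(20/81) = 74740/81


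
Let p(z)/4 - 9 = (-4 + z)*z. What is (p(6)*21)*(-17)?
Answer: -29988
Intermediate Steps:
p(z) = 36 + 4*z*(-4 + z) (p(z) = 36 + 4*((-4 + z)*z) = 36 + 4*(z*(-4 + z)) = 36 + 4*z*(-4 + z))
(p(6)*21)*(-17) = ((36 - 16*6 + 4*6**2)*21)*(-17) = ((36 - 96 + 4*36)*21)*(-17) = ((36 - 96 + 144)*21)*(-17) = (84*21)*(-17) = 1764*(-17) = -29988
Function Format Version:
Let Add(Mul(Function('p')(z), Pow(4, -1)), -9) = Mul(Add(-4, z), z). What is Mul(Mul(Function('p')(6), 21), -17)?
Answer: -29988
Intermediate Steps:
Function('p')(z) = Add(36, Mul(4, z, Add(-4, z))) (Function('p')(z) = Add(36, Mul(4, Mul(Add(-4, z), z))) = Add(36, Mul(4, Mul(z, Add(-4, z)))) = Add(36, Mul(4, z, Add(-4, z))))
Mul(Mul(Function('p')(6), 21), -17) = Mul(Mul(Add(36, Mul(-16, 6), Mul(4, Pow(6, 2))), 21), -17) = Mul(Mul(Add(36, -96, Mul(4, 36)), 21), -17) = Mul(Mul(Add(36, -96, 144), 21), -17) = Mul(Mul(84, 21), -17) = Mul(1764, -17) = -29988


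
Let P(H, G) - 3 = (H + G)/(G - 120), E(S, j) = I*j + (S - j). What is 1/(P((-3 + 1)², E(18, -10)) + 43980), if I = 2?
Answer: 28/1231521 ≈ 2.2736e-5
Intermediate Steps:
E(S, j) = S + j (E(S, j) = 2*j + (S - j) = S + j)
P(H, G) = 3 + (G + H)/(-120 + G) (P(H, G) = 3 + (H + G)/(G - 120) = 3 + (G + H)/(-120 + G))
1/(P((-3 + 1)², E(18, -10)) + 43980) = 1/((-360 + (-3 + 1)² + 4*(18 - 10))/(-120 + (18 - 10)) + 43980) = 1/((-360 + (-2)² + 4*8)/(-120 + 8) + 43980) = 1/((-360 + 4 + 32)/(-112) + 43980) = 1/(-1/112*(-324) + 43980) = 1/(81/28 + 43980) = 1/(1231521/28) = 28/1231521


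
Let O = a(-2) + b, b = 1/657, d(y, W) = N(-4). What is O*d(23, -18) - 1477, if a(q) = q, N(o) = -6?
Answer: -320837/219 ≈ -1465.0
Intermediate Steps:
d(y, W) = -6
b = 1/657 ≈ 0.0015221
O = -1313/657 (O = -2 + 1/657 = -1313/657 ≈ -1.9985)
O*d(23, -18) - 1477 = -1313/657*(-6) - 1477 = 2626/219 - 1477 = -320837/219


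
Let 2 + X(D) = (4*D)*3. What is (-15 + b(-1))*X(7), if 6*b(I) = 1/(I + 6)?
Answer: -18409/15 ≈ -1227.3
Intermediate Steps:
b(I) = 1/(6*(6 + I)) (b(I) = 1/(6*(I + 6)) = 1/(6*(6 + I)))
X(D) = -2 + 12*D (X(D) = -2 + (4*D)*3 = -2 + 12*D)
(-15 + b(-1))*X(7) = (-15 + 1/(6*(6 - 1)))*(-2 + 12*7) = (-15 + (⅙)/5)*(-2 + 84) = (-15 + (⅙)*(⅕))*82 = (-15 + 1/30)*82 = -449/30*82 = -18409/15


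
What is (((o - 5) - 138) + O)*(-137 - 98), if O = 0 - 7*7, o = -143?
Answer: 78725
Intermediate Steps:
O = -49 (O = 0 - 49 = -49)
(((o - 5) - 138) + O)*(-137 - 98) = (((-143 - 5) - 138) - 49)*(-137 - 98) = ((-148 - 138) - 49)*(-235) = (-286 - 49)*(-235) = -335*(-235) = 78725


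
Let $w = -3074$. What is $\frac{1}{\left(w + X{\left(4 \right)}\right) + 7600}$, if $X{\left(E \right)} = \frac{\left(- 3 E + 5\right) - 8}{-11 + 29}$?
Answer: $\frac{6}{27151} \approx 0.00022099$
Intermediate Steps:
$X{\left(E \right)} = - \frac{1}{6} - \frac{E}{6}$ ($X{\left(E \right)} = \frac{\left(5 - 3 E\right) - 8}{18} = \left(-3 - 3 E\right) \frac{1}{18} = - \frac{1}{6} - \frac{E}{6}$)
$\frac{1}{\left(w + X{\left(4 \right)}\right) + 7600} = \frac{1}{\left(-3074 - \frac{5}{6}\right) + 7600} = \frac{1}{- \frac{18449}{6} + 7600} = \frac{1}{\frac{27151}{6}} = \frac{6}{27151}$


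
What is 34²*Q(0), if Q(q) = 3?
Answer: 3468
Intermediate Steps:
34²*Q(0) = 34²*3 = 1156*3 = 3468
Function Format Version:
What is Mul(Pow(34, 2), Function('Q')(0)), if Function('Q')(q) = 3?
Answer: 3468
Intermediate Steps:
Mul(Pow(34, 2), Function('Q')(0)) = Mul(Pow(34, 2), 3) = Mul(1156, 3) = 3468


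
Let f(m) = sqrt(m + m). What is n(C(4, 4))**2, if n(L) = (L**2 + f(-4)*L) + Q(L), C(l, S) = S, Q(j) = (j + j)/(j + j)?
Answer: 161 + 272*I*sqrt(2) ≈ 161.0 + 384.67*I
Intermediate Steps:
f(m) = sqrt(2)*sqrt(m) (f(m) = sqrt(2*m) = sqrt(2)*sqrt(m))
Q(j) = 1 (Q(j) = (2*j)/((2*j)) = (2*j)*(1/(2*j)) = 1)
n(L) = 1 + L**2 + 2*I*L*sqrt(2) (n(L) = (L**2 + (sqrt(2)*sqrt(-4))*L) + 1 = (L**2 + (sqrt(2)*(2*I))*L) + 1 = (L**2 + (2*I*sqrt(2))*L) + 1 = (L**2 + 2*I*L*sqrt(2)) + 1 = 1 + L**2 + 2*I*L*sqrt(2))
n(C(4, 4))**2 = (1 + 4**2 + 2*I*4*sqrt(2))**2 = (1 + 16 + 8*I*sqrt(2))**2 = (17 + 8*I*sqrt(2))**2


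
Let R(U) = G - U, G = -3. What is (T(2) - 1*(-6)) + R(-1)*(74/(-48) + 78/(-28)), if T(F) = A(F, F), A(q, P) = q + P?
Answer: 1567/84 ≈ 18.655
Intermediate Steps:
A(q, P) = P + q
T(F) = 2*F (T(F) = F + F = 2*F)
R(U) = -3 - U
(T(2) - 1*(-6)) + R(-1)*(74/(-48) + 78/(-28)) = (2*2 - 1*(-6)) + (-3 - 1*(-1))*(74/(-48) + 78/(-28)) = (4 + 6) + (-3 + 1)*(74*(-1/48) + 78*(-1/28)) = 10 - 2*(-37/24 - 39/14) = 10 - 2*(-727/168) = 10 + 727/84 = 1567/84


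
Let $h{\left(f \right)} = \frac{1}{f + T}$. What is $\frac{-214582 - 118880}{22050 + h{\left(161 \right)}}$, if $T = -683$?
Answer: $- \frac{174067164}{11510099} \approx -15.123$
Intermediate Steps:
$h{\left(f \right)} = \frac{1}{-683 + f}$ ($h{\left(f \right)} = \frac{1}{f - 683} = \frac{1}{-683 + f}$)
$\frac{-214582 - 118880}{22050 + h{\left(161 \right)}} = \frac{-214582 - 118880}{22050 + \frac{1}{-683 + 161}} = - \frac{333462}{22050 + \frac{1}{-522}} = - \frac{333462}{22050 - \frac{1}{522}} = - \frac{333462}{\frac{11510099}{522}} = \left(-333462\right) \frac{522}{11510099} = - \frac{174067164}{11510099}$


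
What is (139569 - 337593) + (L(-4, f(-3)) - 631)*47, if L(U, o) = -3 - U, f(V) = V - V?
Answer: -227634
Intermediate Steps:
f(V) = 0
(139569 - 337593) + (L(-4, f(-3)) - 631)*47 = (139569 - 337593) + ((-3 - 1*(-4)) - 631)*47 = -198024 + ((-3 + 4) - 631)*47 = -198024 + (1 - 631)*47 = -198024 - 630*47 = -198024 - 29610 = -227634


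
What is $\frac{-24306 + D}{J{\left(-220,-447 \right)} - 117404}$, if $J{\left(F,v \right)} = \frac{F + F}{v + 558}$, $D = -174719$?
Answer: $\frac{22091775}{13032284} \approx 1.6952$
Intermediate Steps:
$J{\left(F,v \right)} = \frac{2 F}{558 + v}$
$\frac{-24306 + D}{J{\left(-220,-447 \right)} - 117404} = \frac{-24306 - 174719}{2 \left(-220\right) \frac{1}{558 - 447} - 117404} = - \frac{199025}{2 \left(-220\right) \frac{1}{111} - 117404} = - \frac{199025}{- \frac{440}{111} - 117404} = - \frac{199025}{- \frac{13032284}{111}} = \left(-199025\right) \left(- \frac{111}{13032284}\right) = \frac{22091775}{13032284}$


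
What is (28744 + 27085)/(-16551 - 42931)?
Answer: -55829/59482 ≈ -0.93859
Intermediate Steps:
(28744 + 27085)/(-16551 - 42931) = 55829/(-59482) = 55829*(-1/59482) = -55829/59482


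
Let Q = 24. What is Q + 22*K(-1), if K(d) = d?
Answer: 2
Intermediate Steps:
Q + 22*K(-1) = 24 + 22*(-1) = 24 - 22 = 2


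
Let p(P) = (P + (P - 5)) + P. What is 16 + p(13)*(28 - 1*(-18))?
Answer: 1580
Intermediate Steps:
p(P) = -5 + 3*P (p(P) = (P + (-5 + P)) + P = (-5 + 2*P) + P = -5 + 3*P)
16 + p(13)*(28 - 1*(-18)) = 16 + (-5 + 3*13)*(28 - 1*(-18)) = 16 + (-5 + 39)*(28 + 18) = 16 + 34*46 = 16 + 1564 = 1580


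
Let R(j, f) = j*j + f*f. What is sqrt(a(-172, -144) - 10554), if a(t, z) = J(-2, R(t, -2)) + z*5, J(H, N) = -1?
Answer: 5*I*sqrt(451) ≈ 106.18*I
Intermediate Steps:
R(j, f) = f**2 + j**2 (R(j, f) = j**2 + f**2 = f**2 + j**2)
a(t, z) = -1 + 5*z (a(t, z) = -1 + z*5 = -1 + 5*z)
sqrt(a(-172, -144) - 10554) = sqrt((-1 + 5*(-144)) - 10554) = sqrt((-1 - 720) - 10554) = sqrt(-721 - 10554) = sqrt(-11275) = 5*I*sqrt(451)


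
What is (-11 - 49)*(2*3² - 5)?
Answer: -780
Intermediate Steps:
(-11 - 49)*(2*3² - 5) = -60*(2*9 - 5) = -60*(18 - 5) = -60*13 = -780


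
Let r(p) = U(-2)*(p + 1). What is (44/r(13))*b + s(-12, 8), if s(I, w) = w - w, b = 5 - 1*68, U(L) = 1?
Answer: -198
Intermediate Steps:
b = -63 (b = 5 - 68 = -63)
r(p) = 1 + p (r(p) = 1*(p + 1) = 1*(1 + p) = 1 + p)
s(I, w) = 0
(44/r(13))*b + s(-12, 8) = (44/(1 + 13))*(-63) + 0 = (44/14)*(-63) + 0 = (44*(1/14))*(-63) + 0 = (22/7)*(-63) + 0 = -198 + 0 = -198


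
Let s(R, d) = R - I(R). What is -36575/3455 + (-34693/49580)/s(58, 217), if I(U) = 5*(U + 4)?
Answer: -91370807537/8633464560 ≈ -10.583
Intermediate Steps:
I(U) = 20 + 5*U (I(U) = 5*(4 + U) = 20 + 5*U)
s(R, d) = -20 - 4*R (s(R, d) = R - (20 + 5*R) = R + (-20 - 5*R) = -20 - 4*R)
-36575/3455 + (-34693/49580)/s(58, 217) = -36575/3455 + (-34693/49580)/(-20 - 4*58) = -36575*1/3455 + (-34693*1/49580)/(-20 - 232) = -7315/691 - 34693/49580/(-252) = -7315/691 - 34693/49580*(-1/252) = -7315/691 + 34693/12494160 = -91370807537/8633464560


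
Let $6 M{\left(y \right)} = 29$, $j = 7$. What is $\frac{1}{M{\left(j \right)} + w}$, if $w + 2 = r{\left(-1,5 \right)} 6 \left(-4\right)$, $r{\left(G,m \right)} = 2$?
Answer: $- \frac{6}{271} \approx -0.02214$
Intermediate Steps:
$M{\left(y \right)} = \frac{29}{6}$ ($M{\left(y \right)} = \frac{1}{6} \cdot 29 = \frac{29}{6}$)
$w = -50$ ($w = -2 + 2 \cdot 6 \left(-4\right) = -2 + 12 \left(-4\right) = -2 - 48 = -50$)
$\frac{1}{M{\left(j \right)} + w} = \frac{1}{\frac{29}{6} - 50} = \frac{1}{- \frac{271}{6}} = - \frac{6}{271}$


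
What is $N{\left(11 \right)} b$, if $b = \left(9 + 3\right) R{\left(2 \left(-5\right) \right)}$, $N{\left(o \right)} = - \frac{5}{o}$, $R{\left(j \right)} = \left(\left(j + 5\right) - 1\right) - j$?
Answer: $- \frac{240}{11} \approx -21.818$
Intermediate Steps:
$R{\left(j \right)} = 4$ ($R{\left(j \right)} = \left(\left(5 + j\right) - 1\right) - j = \left(4 + j\right) - j = 4$)
$b = 48$ ($b = \left(9 + 3\right) 4 = 12 \cdot 4 = 48$)
$N{\left(11 \right)} b = - \frac{5}{11} \cdot 48 = \left(-5\right) \frac{1}{11} \cdot 48 = \left(- \frac{5}{11}\right) 48 = - \frac{240}{11}$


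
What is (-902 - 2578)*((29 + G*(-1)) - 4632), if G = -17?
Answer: 15959280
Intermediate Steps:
(-902 - 2578)*((29 + G*(-1)) - 4632) = (-902 - 2578)*((29 - 17*(-1)) - 4632) = -3480*((29 + 17) - 4632) = -3480*(46 - 4632) = -3480*(-4586) = 15959280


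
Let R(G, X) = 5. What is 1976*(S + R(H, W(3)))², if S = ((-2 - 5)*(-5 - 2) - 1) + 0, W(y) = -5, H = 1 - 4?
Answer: 5550584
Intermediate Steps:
H = -3
S = 48 (S = (-7*(-7) - 1) + 0 = (49 - 1) + 0 = 48 + 0 = 48)
1976*(S + R(H, W(3)))² = 1976*(48 + 5)² = 1976*53² = 1976*2809 = 5550584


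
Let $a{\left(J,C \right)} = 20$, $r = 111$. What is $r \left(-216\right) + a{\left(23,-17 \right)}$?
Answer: $-23956$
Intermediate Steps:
$r \left(-216\right) + a{\left(23,-17 \right)} = 111 \left(-216\right) + 20 = -23976 + 20 = -23956$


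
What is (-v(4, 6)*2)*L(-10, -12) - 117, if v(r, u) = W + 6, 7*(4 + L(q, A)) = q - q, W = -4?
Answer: -101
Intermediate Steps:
L(q, A) = -4 (L(q, A) = -4 + (q - q)/7 = -4 + (1/7)*0 = -4 + 0 = -4)
v(r, u) = 2 (v(r, u) = -4 + 6 = 2)
(-v(4, 6)*2)*L(-10, -12) - 117 = (-1*2*2)*(-4) - 117 = -2*2*(-4) - 117 = -4*(-4) - 117 = 16 - 117 = -101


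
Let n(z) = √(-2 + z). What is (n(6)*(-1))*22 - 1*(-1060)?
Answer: 1016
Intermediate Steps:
(n(6)*(-1))*22 - 1*(-1060) = (√(-2 + 6)*(-1))*22 - 1*(-1060) = (√4*(-1))*22 + 1060 = (2*(-1))*22 + 1060 = -2*22 + 1060 = -44 + 1060 = 1016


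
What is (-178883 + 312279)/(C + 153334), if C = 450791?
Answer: 133396/604125 ≈ 0.22081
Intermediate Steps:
(-178883 + 312279)/(C + 153334) = (-178883 + 312279)/(450791 + 153334) = 133396/604125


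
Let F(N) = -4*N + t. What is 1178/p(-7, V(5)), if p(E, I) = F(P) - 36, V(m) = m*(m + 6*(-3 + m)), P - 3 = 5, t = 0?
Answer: -589/34 ≈ -17.324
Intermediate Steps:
P = 8 (P = 3 + 5 = 8)
V(m) = m*(-18 + 7*m) (V(m) = m*(m + (-18 + 6*m)) = m*(-18 + 7*m))
F(N) = -4*N (F(N) = -4*N + 0 = -4*N)
p(E, I) = -68 (p(E, I) = -4*8 - 36 = -32 - 36 = -68)
1178/p(-7, V(5)) = 1178/(-68) = 1178*(-1/68) = -589/34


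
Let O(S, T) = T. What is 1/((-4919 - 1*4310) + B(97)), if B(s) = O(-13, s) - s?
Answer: -1/9229 ≈ -0.00010835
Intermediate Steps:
B(s) = 0 (B(s) = s - s = 0)
1/((-4919 - 1*4310) + B(97)) = 1/((-4919 - 1*4310) + 0) = 1/((-4919 - 4310) + 0) = 1/(-9229 + 0) = 1/(-9229) = -1/9229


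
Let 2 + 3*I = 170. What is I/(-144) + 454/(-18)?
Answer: -461/18 ≈ -25.611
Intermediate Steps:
I = 56 (I = -⅔ + (⅓)*170 = -⅔ + 170/3 = 56)
I/(-144) + 454/(-18) = 56/(-144) + 454/(-18) = 56*(-1/144) + 454*(-1/18) = -7/18 - 227/9 = -461/18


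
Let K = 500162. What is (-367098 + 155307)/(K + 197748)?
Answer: -211791/697910 ≈ -0.30346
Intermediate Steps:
(-367098 + 155307)/(K + 197748) = (-367098 + 155307)/(500162 + 197748) = -211791/697910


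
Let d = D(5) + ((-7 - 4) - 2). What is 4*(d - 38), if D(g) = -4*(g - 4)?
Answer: -220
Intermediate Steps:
D(g) = 16 - 4*g (D(g) = -4*(-4 + g) = 16 - 4*g)
d = -17 (d = (16 - 4*5) + ((-7 - 4) - 2) = (16 - 20) + (-11 - 2) = -4 - 13 = -17)
4*(d - 38) = 4*(-17 - 38) = 4*(-55) = -220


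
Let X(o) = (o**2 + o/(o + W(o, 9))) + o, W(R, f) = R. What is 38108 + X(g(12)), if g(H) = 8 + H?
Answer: 77057/2 ≈ 38529.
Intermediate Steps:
X(o) = 1/2 + o + o**2 (X(o) = (o**2 + o/(o + o)) + o = (o**2 + o/((2*o))) + o = (o**2 + (1/(2*o))*o) + o = (o**2 + 1/2) + o = (1/2 + o**2) + o = 1/2 + o + o**2)
38108 + X(g(12)) = 38108 + (1/2 + (8 + 12) + (8 + 12)**2) = 38108 + (1/2 + 20 + 20**2) = 38108 + (1/2 + 20 + 400) = 38108 + 841/2 = 77057/2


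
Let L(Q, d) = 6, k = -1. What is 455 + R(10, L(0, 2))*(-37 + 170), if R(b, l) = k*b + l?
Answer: -77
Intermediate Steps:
R(b, l) = l - b (R(b, l) = -b + l = l - b)
455 + R(10, L(0, 2))*(-37 + 170) = 455 + (6 - 1*10)*(-37 + 170) = 455 + (6 - 10)*133 = 455 - 4*133 = 455 - 532 = -77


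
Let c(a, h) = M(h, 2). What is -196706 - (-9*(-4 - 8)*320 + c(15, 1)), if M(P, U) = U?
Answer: -231268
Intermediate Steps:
c(a, h) = 2
-196706 - (-9*(-4 - 8)*320 + c(15, 1)) = -196706 - (-9*(-4 - 8)*320 + 2) = -196706 - (-9*(-12)*320 + 2) = -196706 - (108*320 + 2) = -196706 - (34560 + 2) = -196706 - 1*34562 = -196706 - 34562 = -231268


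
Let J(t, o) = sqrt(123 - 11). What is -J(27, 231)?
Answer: -4*sqrt(7) ≈ -10.583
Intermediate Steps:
J(t, o) = 4*sqrt(7) (J(t, o) = sqrt(112) = 4*sqrt(7))
-J(27, 231) = -4*sqrt(7)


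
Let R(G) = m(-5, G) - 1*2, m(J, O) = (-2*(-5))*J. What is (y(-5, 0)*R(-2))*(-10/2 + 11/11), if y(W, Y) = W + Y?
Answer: -1040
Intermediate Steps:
m(J, O) = 10*J
R(G) = -52 (R(G) = 10*(-5) - 1*2 = -50 - 2 = -52)
(y(-5, 0)*R(-2))*(-10/2 + 11/11) = ((-5 + 0)*(-52))*(-10/2 + 11/11) = (-5*(-52))*(-10*1/2 + 11*(1/11)) = 260*(-5 + 1) = 260*(-4) = -1040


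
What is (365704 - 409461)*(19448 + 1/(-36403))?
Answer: -30978448265051/36403 ≈ -8.5099e+8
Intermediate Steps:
(365704 - 409461)*(19448 + 1/(-36403)) = -43757*(19448 - 1/36403) = -43757*707965543/36403 = -30978448265051/36403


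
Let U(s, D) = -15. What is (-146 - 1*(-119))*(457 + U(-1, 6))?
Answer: -11934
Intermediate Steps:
(-146 - 1*(-119))*(457 + U(-1, 6)) = (-146 - 1*(-119))*(457 - 15) = (-146 + 119)*442 = -27*442 = -11934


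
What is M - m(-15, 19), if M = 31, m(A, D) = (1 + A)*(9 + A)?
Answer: -53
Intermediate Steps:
M - m(-15, 19) = 31 - (9 + (-15)² + 10*(-15)) = 31 - (9 + 225 - 150) = 31 - 1*84 = 31 - 84 = -53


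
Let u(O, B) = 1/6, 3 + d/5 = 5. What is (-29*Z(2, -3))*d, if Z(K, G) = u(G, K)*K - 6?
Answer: 4930/3 ≈ 1643.3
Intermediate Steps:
d = 10 (d = -15 + 5*5 = -15 + 25 = 10)
u(O, B) = ⅙
Z(K, G) = -6 + K/6 (Z(K, G) = K/6 - 6 = -6 + K/6)
(-29*Z(2, -3))*d = -29*(-6 + (⅙)*2)*10 = -29*(-6 + ⅓)*10 = -29*(-17/3)*10 = (493/3)*10 = 4930/3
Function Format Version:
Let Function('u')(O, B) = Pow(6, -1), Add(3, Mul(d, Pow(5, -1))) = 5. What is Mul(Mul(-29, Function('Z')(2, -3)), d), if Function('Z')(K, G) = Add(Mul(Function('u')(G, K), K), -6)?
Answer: Rational(4930, 3) ≈ 1643.3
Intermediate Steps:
d = 10 (d = Add(-15, Mul(5, 5)) = Add(-15, 25) = 10)
Function('u')(O, B) = Rational(1, 6)
Function('Z')(K, G) = Add(-6, Mul(Rational(1, 6), K)) (Function('Z')(K, G) = Add(Mul(Rational(1, 6), K), -6) = Add(-6, Mul(Rational(1, 6), K)))
Mul(Mul(-29, Function('Z')(2, -3)), d) = Mul(Mul(-29, Add(-6, Mul(Rational(1, 6), 2))), 10) = Mul(Mul(-29, Add(-6, Rational(1, 3))), 10) = Mul(Mul(-29, Rational(-17, 3)), 10) = Mul(Rational(493, 3), 10) = Rational(4930, 3)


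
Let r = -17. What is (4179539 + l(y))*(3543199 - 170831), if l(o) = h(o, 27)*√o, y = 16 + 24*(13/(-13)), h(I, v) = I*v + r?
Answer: 14094943578352 - 1571523488*I*√2 ≈ 1.4095e+13 - 2.2225e+9*I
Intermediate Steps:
h(I, v) = -17 + I*v (h(I, v) = I*v - 17 = -17 + I*v)
y = -8 (y = 16 + 24*(13*(-1/13)) = 16 + 24*(-1) = 16 - 24 = -8)
l(o) = √o*(-17 + 27*o) (l(o) = (-17 + o*27)*√o = (-17 + 27*o)*√o = √o*(-17 + 27*o))
(4179539 + l(y))*(3543199 - 170831) = (4179539 + √(-8)*(-17 + 27*(-8)))*(3543199 - 170831) = (4179539 + (2*I*√2)*(-17 - 216))*3372368 = (4179539 + (2*I*√2)*(-233))*3372368 = (4179539 - 466*I*√2)*3372368 = 14094943578352 - 1571523488*I*√2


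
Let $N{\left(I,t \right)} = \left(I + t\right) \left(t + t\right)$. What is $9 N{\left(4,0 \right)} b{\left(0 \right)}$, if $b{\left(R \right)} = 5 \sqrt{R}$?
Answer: $0$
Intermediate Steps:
$N{\left(I,t \right)} = 2 t \left(I + t\right)$ ($N{\left(I,t \right)} = \left(I + t\right) 2 t = 2 t \left(I + t\right)$)
$9 N{\left(4,0 \right)} b{\left(0 \right)} = 9 \cdot 2 \cdot 0 \left(4 + 0\right) 5 \sqrt{0} = 9 \cdot 2 \cdot 0 \cdot 4 \cdot 5 \cdot 0 = 9 \cdot 0 \cdot 0 = 0 \cdot 0 = 0$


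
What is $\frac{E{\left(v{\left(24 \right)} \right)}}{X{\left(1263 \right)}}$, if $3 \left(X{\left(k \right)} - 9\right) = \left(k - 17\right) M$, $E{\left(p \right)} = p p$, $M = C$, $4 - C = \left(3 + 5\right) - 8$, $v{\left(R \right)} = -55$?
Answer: $\frac{9075}{5011} \approx 1.811$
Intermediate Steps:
$C = 4$ ($C = 4 - \left(\left(3 + 5\right) - 8\right) = 4 - \left(8 - 8\right) = 4 - 0 = 4 + 0 = 4$)
$M = 4$
$E{\left(p \right)} = p^{2}$
$X{\left(k \right)} = - \frac{41}{3} + \frac{4 k}{3}$ ($X{\left(k \right)} = 9 + \frac{\left(k - 17\right) 4}{3} = 9 + \frac{\left(-17 + k\right) 4}{3} = 9 + \frac{-68 + 4 k}{3} = 9 + \left(- \frac{68}{3} + \frac{4 k}{3}\right) = - \frac{41}{3} + \frac{4 k}{3}$)
$\frac{E{\left(v{\left(24 \right)} \right)}}{X{\left(1263 \right)}} = \frac{\left(-55\right)^{2}}{- \frac{41}{3} + \frac{4}{3} \cdot 1263} = \frac{3025}{- \frac{41}{3} + 1684} = \frac{3025}{\frac{5011}{3}} = 3025 \cdot \frac{3}{5011} = \frac{9075}{5011}$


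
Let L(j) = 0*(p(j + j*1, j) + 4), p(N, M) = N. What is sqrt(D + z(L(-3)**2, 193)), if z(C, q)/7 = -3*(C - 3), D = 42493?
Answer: 2*sqrt(10639) ≈ 206.29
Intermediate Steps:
L(j) = 0 (L(j) = 0*((j + j*1) + 4) = 0*((j + j) + 4) = 0*(2*j + 4) = 0*(4 + 2*j) = 0)
z(C, q) = 63 - 21*C (z(C, q) = 7*(-3*(C - 3)) = 7*(-3*(-3 + C)) = 7*(9 - 3*C) = 63 - 21*C)
sqrt(D + z(L(-3)**2, 193)) = sqrt(42493 + (63 - 21*0**2)) = sqrt(42493 + (63 - 21*0)) = sqrt(42493 + (63 + 0)) = sqrt(42493 + 63) = sqrt(42556) = 2*sqrt(10639)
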